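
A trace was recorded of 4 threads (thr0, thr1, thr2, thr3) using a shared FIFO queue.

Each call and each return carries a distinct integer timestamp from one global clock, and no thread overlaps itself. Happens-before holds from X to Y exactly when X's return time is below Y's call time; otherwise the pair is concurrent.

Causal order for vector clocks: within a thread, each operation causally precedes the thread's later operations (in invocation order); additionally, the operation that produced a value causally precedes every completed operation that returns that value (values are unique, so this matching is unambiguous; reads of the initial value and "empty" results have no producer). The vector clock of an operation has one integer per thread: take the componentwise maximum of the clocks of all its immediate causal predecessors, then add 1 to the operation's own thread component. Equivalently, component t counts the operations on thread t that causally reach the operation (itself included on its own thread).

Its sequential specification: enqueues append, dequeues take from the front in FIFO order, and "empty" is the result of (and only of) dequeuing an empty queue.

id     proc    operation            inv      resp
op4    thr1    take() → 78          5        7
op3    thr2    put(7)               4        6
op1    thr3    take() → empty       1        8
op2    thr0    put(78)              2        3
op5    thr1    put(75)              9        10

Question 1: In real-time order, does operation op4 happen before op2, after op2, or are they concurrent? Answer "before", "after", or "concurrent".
after

op4 spans [5,7], op2 spans [2,3]
resp(op2)=3 < inv(op4)=5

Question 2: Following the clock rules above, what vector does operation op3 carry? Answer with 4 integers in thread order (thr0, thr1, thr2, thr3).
(0, 0, 1, 0)

invoked at 1, op1 has no predecessors; its own thr3 bump gives (0, 0, 0, 1)
invoked at 4, op3 has no predecessors; its own thr2 bump gives (0, 0, 1, 0)
invoked at 2, op2 has no predecessors; its own thr0 bump gives (1, 0, 0, 0)
from VC(op2)=(1, 0, 0, 0), op4 (invoked 5) maxes components and bumps thr1 → (1, 1, 0, 0)
from VC(op4)=(1, 1, 0, 0), op5 (invoked 9) maxes components and bumps thr1 → (1, 2, 0, 0)
target: VC(op3) = (0, 0, 1, 0)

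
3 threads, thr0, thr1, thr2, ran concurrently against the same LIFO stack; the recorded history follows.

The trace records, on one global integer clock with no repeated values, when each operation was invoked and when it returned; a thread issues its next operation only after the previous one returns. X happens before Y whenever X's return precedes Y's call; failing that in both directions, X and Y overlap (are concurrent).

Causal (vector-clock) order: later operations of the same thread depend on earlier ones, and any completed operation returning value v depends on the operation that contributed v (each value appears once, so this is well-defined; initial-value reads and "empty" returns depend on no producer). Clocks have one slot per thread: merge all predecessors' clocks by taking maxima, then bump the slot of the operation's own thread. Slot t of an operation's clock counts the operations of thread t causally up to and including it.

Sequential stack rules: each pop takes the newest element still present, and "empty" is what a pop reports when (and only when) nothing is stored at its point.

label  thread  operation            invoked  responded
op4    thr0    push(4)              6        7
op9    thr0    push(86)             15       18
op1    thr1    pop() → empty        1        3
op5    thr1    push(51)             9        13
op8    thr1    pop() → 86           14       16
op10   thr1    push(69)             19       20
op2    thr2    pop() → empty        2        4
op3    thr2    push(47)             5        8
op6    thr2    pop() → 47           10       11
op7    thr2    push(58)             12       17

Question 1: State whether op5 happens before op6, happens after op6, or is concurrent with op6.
concurrent

op5 spans [9,13], op6 spans [10,11]
the intervals overlap in both directions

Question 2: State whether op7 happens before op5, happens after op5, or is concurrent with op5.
concurrent

op7 spans [12,17], op5 spans [9,13]
the intervals overlap in both directions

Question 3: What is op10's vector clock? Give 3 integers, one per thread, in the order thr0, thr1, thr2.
(2, 4, 0)

root op op2, invoked 2: fresh clock plus thr2's own tick → (0, 0, 1)
root op op1, invoked 1: fresh clock plus thr1's own tick → (0, 1, 0)
root op op4, invoked 6: fresh clock plus thr0's own tick → (1, 0, 0)
op3 (invocation 5): componentwise max over VC(op2)=(0, 0, 1), +1 at thr2, giving (0, 0, 2)
op5 (invocation 9): componentwise max over VC(op1)=(0, 1, 0), +1 at thr1, giving (0, 2, 0)
op9 (invocation 15): componentwise max over VC(op4)=(1, 0, 0), +1 at thr0, giving (2, 0, 0)
op6 (invocation 10): componentwise max over VC(op3)=(0, 0, 2), +1 at thr2, giving (0, 0, 3)
op7 (invocation 12): componentwise max over VC(op6)=(0, 0, 3), +1 at thr2, giving (0, 0, 4)
op8 (invocation 14): componentwise max over VC(op5)=(0, 2, 0), VC(op9)=(2, 0, 0), +1 at thr1, giving (2, 3, 0)
op10 (invocation 19): componentwise max over VC(op8)=(2, 3, 0), +1 at thr1, giving (2, 4, 0)
target: VC(op10) = (2, 4, 0)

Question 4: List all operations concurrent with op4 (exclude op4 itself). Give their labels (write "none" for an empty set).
op3

op4 spans [6,7]; an op avoiding the whole window 6..7 is ordered, any other is concurrent
op1 [1,3]: before
op2 [2,4]: before
op3 [5,8]: concurrent
op5 [9,13]: after
op6 [10,11]: after
op7 [12,17]: after
op8 [14,16]: after
op9 [15,18]: after
op10 [19,20]: after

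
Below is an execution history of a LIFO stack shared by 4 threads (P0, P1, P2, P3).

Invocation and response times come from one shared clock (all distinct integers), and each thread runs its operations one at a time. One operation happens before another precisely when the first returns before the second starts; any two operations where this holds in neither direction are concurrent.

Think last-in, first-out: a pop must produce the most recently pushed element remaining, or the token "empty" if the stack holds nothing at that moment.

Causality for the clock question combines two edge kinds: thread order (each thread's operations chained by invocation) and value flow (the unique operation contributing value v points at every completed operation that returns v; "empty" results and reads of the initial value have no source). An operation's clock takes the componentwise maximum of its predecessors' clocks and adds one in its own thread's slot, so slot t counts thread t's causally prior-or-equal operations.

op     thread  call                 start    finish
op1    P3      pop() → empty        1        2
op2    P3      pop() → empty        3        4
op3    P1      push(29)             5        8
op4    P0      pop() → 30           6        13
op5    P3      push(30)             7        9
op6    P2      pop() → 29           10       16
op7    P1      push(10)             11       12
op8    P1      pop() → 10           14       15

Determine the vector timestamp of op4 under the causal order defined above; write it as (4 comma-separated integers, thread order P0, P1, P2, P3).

(1, 0, 0, 3)

op1 (invocation 1): nothing precedes it; P3's component alone gives (0, 0, 0, 1)
op3 (invocation 5): nothing precedes it; P1's component alone gives (0, 1, 0, 0)
merge at op2 (invoked 3): VC(op1)=(0, 0, 0, 1), own-thread bump on P3 → (0, 0, 0, 2)
merge at op6 (invoked 10): VC(op3)=(0, 1, 0, 0), own-thread bump on P2 → (0, 1, 1, 0)
merge at op7 (invoked 11): VC(op3)=(0, 1, 0, 0), own-thread bump on P1 → (0, 2, 0, 0)
merge at op5 (invoked 7): VC(op2)=(0, 0, 0, 2), own-thread bump on P3 → (0, 0, 0, 3)
merge at op8 (invoked 14): VC(op7)=(0, 2, 0, 0), own-thread bump on P1 → (0, 3, 0, 0)
merge at op4 (invoked 6): VC(op5)=(0, 0, 0, 3), own-thread bump on P0 → (1, 0, 0, 3)
target: VC(op4) = (1, 0, 0, 3)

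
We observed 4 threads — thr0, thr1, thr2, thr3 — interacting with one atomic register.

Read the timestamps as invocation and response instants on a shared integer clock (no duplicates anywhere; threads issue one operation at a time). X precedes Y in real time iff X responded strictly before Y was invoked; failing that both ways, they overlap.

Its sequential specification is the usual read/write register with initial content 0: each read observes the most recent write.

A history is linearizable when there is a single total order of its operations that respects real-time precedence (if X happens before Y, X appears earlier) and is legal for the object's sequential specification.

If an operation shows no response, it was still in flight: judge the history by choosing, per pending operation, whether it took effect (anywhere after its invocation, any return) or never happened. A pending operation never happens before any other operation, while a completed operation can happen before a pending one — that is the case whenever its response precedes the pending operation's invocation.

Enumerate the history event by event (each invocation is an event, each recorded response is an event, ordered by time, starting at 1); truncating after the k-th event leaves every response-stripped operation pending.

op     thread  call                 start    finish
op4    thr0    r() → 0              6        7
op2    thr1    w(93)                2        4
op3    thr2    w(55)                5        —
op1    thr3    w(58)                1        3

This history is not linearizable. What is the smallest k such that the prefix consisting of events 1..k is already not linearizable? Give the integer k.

7

a valid linearization of events 1..6 exists, for instance op1, op2:
1. op1 w(58), leaving value 58
2. op2 w(93), leaving value 93
event 7 — op4's response, time 7 — after it, nothing linearizes
no escape via the 1 pending operation (op3): every completion choice fails
take op1, op2, op4 (pending dropped): step 3 already fails, because op4 r() → 0 cannot occur there
take op2, op1, op4 (pending dropped): step 3 already fails, because op4 r() → 0 cannot occur there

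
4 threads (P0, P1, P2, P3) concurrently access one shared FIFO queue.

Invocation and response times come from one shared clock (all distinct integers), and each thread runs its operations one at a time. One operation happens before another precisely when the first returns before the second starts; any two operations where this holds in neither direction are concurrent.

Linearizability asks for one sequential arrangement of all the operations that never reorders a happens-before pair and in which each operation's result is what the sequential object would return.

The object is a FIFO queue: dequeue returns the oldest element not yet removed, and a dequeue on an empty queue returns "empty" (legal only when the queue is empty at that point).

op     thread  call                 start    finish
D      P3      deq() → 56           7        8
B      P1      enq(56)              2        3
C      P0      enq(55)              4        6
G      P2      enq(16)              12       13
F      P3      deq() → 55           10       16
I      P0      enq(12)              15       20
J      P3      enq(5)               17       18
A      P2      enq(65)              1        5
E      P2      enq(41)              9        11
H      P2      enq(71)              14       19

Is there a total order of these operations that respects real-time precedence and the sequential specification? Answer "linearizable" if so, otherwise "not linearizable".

linearizable

witness order: B, C, A, D, E, F, G, H, I, J
step 1: B enq(56) — queue <56>
step 2: C enq(55) — queue <56,55>
step 3: A enq(65) — queue <56,55,65>
step 4: D deq() → 56 — queue <55,65>
step 5: E enq(41) — queue <55,65,41>
step 6: F deq() → 55 — queue <65,41>
step 7: G enq(16) — queue <65,41,16>
step 8: H enq(71) — queue <65,41,16,71>
step 9: I enq(12) — queue <65,41,16,71,12>
step 10: J enq(5) — queue <65,41,16,71,12,5>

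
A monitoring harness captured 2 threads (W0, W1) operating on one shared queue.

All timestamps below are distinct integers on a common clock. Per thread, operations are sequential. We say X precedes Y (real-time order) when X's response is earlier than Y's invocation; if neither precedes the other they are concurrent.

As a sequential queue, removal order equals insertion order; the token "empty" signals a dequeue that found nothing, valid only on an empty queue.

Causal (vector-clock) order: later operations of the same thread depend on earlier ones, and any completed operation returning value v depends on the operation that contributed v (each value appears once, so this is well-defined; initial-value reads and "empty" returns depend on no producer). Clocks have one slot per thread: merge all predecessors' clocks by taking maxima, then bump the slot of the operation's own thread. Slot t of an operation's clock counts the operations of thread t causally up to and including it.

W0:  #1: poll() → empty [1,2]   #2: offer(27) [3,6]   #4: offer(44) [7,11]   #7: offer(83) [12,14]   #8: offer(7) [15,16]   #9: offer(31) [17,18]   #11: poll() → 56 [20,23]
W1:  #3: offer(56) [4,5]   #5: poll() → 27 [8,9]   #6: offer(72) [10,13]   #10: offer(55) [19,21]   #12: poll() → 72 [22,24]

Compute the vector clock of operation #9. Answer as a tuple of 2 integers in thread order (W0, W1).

root op #3, invoked 4: fresh clock plus W1's own tick → (0, 1)
root op #1, invoked 1: fresh clock plus W0's own tick → (1, 0)
#2, invoked 3, takes VC(#1)=(1, 0) under max, adds 1 for W0 → (2, 0)
#4, invoked 7, takes VC(#2)=(2, 0) under max, adds 1 for W0 → (3, 0)
#5, invoked 8, takes VC(#2)=(2, 0), VC(#3)=(0, 1) under max, adds 1 for W1 → (2, 2)
#7, invoked 12, takes VC(#4)=(3, 0) under max, adds 1 for W0 → (4, 0)
#6, invoked 10, takes VC(#5)=(2, 2) under max, adds 1 for W1 → (2, 3)
#8, invoked 15, takes VC(#7)=(4, 0) under max, adds 1 for W0 → (5, 0)
#10, invoked 19, takes VC(#6)=(2, 3) under max, adds 1 for W1 → (2, 4)
#9, invoked 17, takes VC(#8)=(5, 0) under max, adds 1 for W0 → (6, 0)
#12, invoked 22, takes VC(#6)=(2, 3), VC(#10)=(2, 4) under max, adds 1 for W1 → (2, 5)
#11, invoked 20, takes VC(#3)=(0, 1), VC(#9)=(6, 0) under max, adds 1 for W0 → (7, 1)
target: VC(#9) = (6, 0)

(6, 0)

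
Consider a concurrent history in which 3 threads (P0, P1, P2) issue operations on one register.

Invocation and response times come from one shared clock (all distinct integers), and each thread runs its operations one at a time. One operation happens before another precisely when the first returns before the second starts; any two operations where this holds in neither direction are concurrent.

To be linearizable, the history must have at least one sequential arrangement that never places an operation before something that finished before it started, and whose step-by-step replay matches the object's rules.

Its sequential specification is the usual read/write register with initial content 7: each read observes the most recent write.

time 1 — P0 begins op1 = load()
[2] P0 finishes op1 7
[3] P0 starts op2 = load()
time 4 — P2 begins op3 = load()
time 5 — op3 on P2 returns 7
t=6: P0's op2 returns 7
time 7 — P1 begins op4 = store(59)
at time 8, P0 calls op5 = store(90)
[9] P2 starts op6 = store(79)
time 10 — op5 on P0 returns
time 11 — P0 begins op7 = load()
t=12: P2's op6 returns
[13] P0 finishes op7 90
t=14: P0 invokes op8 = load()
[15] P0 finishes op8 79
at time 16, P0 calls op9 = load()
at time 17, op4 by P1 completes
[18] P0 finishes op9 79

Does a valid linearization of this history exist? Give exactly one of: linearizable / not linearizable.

witness order: op1, op2, op3, op4, op5, op7, op6, op8, op9
step 1: op1 load() → 7 — value 7
step 2: op2 load() → 7 — value 7
step 3: op3 load() → 7 — value 7
step 4: op4 store(59) — value 59
step 5: op5 store(90) — value 90
step 6: op7 load() → 90 — value 90
step 7: op6 store(79) — value 79
step 8: op8 load() → 79 — value 79
step 9: op9 load() → 79 — value 79

linearizable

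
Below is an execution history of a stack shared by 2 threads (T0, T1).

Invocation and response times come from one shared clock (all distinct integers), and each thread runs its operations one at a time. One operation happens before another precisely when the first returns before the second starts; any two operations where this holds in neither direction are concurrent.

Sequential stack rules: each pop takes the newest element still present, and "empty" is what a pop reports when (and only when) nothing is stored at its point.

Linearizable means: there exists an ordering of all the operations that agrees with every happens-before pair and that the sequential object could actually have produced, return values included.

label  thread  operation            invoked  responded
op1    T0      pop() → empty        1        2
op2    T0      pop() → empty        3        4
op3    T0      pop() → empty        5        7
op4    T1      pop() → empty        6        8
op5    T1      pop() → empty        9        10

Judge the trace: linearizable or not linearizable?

linearizable

a witness: op1, op2, op3, op4, op5
step 1: op1 pop() → empty — stack <>
step 2: op2 pop() → empty — stack <>
step 3: op3 pop() → empty — stack <>
step 4: op4 pop() → empty — stack <>
step 5: op5 pop() → empty — stack <>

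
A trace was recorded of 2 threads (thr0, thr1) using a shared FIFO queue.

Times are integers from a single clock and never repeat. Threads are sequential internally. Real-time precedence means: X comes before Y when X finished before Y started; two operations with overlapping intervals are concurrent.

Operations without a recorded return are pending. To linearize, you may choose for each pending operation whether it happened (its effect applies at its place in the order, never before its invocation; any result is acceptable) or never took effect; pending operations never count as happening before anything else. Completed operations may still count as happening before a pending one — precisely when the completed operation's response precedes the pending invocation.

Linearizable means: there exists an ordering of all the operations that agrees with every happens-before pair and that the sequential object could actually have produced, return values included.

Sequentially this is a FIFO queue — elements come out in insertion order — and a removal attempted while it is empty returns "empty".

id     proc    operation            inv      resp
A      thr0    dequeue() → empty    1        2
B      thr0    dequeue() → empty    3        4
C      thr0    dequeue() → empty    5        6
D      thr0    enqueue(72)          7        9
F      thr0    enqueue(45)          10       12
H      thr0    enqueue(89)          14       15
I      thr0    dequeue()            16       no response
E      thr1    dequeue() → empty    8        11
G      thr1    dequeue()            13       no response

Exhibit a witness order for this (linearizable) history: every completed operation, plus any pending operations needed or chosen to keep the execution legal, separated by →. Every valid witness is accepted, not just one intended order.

A → B → C → E → D → F → G → H

1. A dequeue() → empty, leaving queue <>
2. B dequeue() → empty, leaving queue <>
3. C dequeue() → empty, leaving queue <>
4. E dequeue() → empty, leaving queue <>
5. D enqueue(72), leaving queue <72>
6. F enqueue(45), leaving queue <72,45>
7. G dequeue() (pending, included), leaving queue <45>
8. H enqueue(89), leaving queue <45,89>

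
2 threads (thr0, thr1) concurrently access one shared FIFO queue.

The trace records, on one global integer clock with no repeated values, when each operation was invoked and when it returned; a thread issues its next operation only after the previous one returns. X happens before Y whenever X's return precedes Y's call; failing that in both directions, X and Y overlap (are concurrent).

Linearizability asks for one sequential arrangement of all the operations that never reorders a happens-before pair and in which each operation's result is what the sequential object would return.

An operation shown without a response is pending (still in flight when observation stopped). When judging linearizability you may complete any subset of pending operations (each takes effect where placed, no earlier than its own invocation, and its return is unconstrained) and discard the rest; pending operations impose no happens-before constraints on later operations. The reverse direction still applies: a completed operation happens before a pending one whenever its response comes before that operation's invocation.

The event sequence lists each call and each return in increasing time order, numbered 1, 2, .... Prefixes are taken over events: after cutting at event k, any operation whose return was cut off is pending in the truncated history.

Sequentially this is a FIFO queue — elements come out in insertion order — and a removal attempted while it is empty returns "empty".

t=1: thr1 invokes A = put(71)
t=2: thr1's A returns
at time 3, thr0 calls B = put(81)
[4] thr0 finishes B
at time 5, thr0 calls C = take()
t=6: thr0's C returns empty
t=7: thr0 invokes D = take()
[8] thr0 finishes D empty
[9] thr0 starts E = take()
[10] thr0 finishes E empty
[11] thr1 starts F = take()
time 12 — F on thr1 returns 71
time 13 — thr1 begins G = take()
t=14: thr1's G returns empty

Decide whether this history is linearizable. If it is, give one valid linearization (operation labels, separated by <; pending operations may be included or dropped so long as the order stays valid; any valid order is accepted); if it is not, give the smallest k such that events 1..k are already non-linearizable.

not linearizable — minimal violating prefix: 6 events

through event 5 a valid linearization exists; event 6 (C responding at time 6) ends that
exactly one order of the 3 completed ops respects real time; the FIFO queue replay fails
sample order A, B, C stalls at step 3 — C take() → empty has no legal effect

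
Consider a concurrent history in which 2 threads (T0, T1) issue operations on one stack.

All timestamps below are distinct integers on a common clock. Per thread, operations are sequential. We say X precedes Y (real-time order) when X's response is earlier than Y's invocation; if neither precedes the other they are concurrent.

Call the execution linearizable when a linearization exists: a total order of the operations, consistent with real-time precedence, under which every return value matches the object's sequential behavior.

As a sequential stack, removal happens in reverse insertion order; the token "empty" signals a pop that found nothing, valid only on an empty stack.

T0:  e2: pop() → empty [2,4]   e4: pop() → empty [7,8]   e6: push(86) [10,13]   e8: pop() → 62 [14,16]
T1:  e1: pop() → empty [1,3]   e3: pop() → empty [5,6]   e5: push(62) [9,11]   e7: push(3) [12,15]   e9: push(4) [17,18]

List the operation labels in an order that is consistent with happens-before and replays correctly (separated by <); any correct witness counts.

e1 < e2 < e3 < e4 < e6 < e5 < e8 < e7 < e9

1. e1 pop() → empty, leaving stack <>
2. e2 pop() → empty, leaving stack <>
3. e3 pop() → empty, leaving stack <>
4. e4 pop() → empty, leaving stack <>
5. e6 push(86), leaving stack <86>
6. e5 push(62), leaving stack <86,62>
7. e8 pop() → 62, leaving stack <86>
8. e7 push(3), leaving stack <86,3>
9. e9 push(4), leaving stack <86,3,4>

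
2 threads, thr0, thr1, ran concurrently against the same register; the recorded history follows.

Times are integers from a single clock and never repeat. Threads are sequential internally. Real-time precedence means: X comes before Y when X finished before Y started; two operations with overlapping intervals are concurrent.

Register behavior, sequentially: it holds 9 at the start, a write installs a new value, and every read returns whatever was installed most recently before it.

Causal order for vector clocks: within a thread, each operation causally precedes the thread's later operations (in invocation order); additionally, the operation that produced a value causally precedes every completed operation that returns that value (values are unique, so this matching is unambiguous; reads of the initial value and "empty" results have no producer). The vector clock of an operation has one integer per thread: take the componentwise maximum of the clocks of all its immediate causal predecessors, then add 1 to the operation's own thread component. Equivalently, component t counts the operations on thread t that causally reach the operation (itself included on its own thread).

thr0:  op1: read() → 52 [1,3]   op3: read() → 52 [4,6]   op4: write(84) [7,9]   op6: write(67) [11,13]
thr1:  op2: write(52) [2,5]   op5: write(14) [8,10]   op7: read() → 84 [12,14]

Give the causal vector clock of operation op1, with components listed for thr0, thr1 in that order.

(1, 1)

VC(op2, invoked at 2): no causal predecessors; +1 on thr1 → (0, 1)
merge at op5 (invoked 8): VC(op2)=(0, 1), own-thread bump on thr1 → (0, 2)
merge at op1 (invoked 1): VC(op2)=(0, 1), own-thread bump on thr0 → (1, 1)
merge at op3 (invoked 4): VC(op1)=(1, 1), VC(op2)=(0, 1), own-thread bump on thr0 → (2, 1)
merge at op4 (invoked 7): VC(op3)=(2, 1), own-thread bump on thr0 → (3, 1)
merge at op6 (invoked 11): VC(op4)=(3, 1), own-thread bump on thr0 → (4, 1)
merge at op7 (invoked 12): VC(op4)=(3, 1), VC(op5)=(0, 2), own-thread bump on thr1 → (3, 3)
target: VC(op1) = (1, 1)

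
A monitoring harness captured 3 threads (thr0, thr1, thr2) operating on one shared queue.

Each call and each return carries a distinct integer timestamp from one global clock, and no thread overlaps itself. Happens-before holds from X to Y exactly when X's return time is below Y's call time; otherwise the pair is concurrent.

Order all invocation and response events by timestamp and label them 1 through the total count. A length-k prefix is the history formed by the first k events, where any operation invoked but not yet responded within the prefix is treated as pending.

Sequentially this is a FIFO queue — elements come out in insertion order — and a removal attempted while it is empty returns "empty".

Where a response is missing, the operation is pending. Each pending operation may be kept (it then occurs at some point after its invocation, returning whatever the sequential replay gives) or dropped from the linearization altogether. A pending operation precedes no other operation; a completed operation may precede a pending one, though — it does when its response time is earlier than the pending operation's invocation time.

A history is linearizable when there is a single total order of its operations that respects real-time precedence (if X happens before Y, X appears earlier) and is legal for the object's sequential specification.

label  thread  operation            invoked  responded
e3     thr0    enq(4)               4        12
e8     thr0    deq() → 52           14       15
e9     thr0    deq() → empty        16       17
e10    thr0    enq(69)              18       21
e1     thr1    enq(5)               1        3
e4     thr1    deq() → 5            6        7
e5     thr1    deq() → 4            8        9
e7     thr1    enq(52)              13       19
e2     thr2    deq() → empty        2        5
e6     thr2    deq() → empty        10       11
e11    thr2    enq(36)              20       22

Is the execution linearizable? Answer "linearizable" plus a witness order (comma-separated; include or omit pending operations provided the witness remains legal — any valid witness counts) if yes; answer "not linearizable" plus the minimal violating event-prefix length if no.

linearizable — witness: e2, e1, e3, e4, e5, e6, e7, e8, e9, e10, e11

after step 1 (e2 deq() → empty): queue <>
after step 2 (e1 enq(5)): queue <5>
after step 3 (e3 enq(4)): queue <5,4>
after step 4 (e4 deq() → 5): queue <4>
after step 5 (e5 deq() → 4): queue <>
after step 6 (e6 deq() → empty): queue <>
after step 7 (e7 enq(52)): queue <52>
after step 8 (e8 deq() → 52): queue <>
after step 9 (e9 deq() → empty): queue <>
after step 10 (e10 enq(69)): queue <69>
after step 11 (e11 enq(36)): queue <69,36>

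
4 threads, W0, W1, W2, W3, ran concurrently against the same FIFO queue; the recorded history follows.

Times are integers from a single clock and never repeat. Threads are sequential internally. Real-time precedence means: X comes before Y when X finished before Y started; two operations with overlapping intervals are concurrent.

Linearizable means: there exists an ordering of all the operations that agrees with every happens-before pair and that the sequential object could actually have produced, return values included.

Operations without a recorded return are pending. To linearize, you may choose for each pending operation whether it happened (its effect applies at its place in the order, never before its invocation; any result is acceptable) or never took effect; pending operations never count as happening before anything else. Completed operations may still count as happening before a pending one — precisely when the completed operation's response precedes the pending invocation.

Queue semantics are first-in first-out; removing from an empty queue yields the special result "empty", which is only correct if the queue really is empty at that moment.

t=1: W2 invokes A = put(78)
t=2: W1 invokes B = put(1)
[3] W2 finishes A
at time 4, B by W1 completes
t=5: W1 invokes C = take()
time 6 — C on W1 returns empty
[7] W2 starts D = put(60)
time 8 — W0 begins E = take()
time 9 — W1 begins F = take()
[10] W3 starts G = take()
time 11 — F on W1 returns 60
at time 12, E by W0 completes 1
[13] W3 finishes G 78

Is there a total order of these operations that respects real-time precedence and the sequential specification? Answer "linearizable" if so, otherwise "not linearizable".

not linearizable

cut after 5 events: linearizable; cut after 6 events (C responds, time 6): not linearizable
no legal order exists: 2 real-time-consistent candidates over 3 completed FIFO queue operations, all rejected
e.g. A, B, C: illegal at step 3, since C take() → empty cannot apply there
e.g. B, A, C: illegal at step 3, since C take() → empty cannot apply there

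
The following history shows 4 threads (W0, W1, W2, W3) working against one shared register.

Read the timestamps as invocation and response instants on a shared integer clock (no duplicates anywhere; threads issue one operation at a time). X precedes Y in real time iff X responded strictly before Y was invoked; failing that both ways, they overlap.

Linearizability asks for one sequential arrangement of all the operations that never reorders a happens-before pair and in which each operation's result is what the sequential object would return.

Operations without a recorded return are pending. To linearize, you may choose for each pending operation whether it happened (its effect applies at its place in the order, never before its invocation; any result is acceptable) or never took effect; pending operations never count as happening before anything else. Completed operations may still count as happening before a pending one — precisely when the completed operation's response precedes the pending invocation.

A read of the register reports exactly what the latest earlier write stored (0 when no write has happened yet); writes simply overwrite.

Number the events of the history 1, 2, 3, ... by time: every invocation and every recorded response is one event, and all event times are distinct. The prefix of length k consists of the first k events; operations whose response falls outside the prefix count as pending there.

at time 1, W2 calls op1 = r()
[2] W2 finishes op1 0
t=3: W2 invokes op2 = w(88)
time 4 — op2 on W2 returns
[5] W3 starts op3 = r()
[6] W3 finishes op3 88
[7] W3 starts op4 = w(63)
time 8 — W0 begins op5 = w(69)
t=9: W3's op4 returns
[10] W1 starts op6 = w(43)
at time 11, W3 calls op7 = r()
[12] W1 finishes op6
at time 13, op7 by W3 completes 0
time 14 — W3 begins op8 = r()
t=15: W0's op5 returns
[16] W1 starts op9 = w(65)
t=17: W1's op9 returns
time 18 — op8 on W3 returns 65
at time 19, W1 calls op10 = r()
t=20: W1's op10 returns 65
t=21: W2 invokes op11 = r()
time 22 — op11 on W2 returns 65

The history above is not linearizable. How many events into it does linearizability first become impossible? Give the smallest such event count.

one valid order for events 1..12 is op1, op2, op3, op4, op5, op6:
step 1: op1 r() → 0 — value 0
step 2: op2 w(88) — value 88
step 3: op3 r() → 88 — value 88
step 4: op4 w(63) — value 63
step 5: op5 w(69) (pending, included) — value 69
step 6: op6 w(43) — value 43
with event 13 included (op7 responding at time 13), all real-time-consistent orders fail
including or dropping the 1 pending operation (op5) in any combination fails
sample order op1, op2, op3, op4, op6, op7 (pending dropped) stalls at step 6 — op7 r() → 0 has no legal effect
sample order op1, op2, op3, op4, op7, op6 (pending dropped) stalls at step 5 — op7 r() → 0 has no legal effect

13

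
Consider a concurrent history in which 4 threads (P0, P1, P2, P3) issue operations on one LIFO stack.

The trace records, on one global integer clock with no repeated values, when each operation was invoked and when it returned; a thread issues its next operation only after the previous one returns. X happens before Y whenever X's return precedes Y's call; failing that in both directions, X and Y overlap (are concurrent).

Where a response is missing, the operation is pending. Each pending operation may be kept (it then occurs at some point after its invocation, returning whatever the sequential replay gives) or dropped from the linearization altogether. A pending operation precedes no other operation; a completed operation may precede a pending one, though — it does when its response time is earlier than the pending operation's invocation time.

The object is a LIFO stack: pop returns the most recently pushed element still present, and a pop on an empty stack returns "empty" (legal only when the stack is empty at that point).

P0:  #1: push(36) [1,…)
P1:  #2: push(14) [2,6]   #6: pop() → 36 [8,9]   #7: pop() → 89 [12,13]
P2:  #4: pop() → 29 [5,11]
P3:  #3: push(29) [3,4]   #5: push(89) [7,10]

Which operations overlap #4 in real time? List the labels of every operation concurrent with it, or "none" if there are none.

#1, #2, #5, #6

concurrent with #4 ([5,11]): every op whose interval crosses 5..11
#1 [1,…): concurrent
#2 [2,6]: concurrent
#3 [3,4]: before
#5 [7,10]: concurrent
#6 [8,9]: concurrent
#7 [12,13]: after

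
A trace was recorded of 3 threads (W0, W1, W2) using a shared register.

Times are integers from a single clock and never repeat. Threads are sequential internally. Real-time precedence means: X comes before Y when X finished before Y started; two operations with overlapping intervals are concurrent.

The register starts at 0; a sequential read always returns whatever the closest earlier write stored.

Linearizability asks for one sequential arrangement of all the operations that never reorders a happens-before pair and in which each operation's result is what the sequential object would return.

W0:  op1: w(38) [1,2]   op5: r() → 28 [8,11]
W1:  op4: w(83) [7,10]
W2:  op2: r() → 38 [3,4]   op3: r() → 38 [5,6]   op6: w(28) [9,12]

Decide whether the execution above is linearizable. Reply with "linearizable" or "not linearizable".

witness order: op1, op2, op3, op4, op6, op5
1. op1 w(38), leaving value 38
2. op2 r() → 38, leaving value 38
3. op3 r() → 38, leaving value 38
4. op4 w(83), leaving value 83
5. op6 w(28), leaving value 28
6. op5 r() → 28, leaving value 28

linearizable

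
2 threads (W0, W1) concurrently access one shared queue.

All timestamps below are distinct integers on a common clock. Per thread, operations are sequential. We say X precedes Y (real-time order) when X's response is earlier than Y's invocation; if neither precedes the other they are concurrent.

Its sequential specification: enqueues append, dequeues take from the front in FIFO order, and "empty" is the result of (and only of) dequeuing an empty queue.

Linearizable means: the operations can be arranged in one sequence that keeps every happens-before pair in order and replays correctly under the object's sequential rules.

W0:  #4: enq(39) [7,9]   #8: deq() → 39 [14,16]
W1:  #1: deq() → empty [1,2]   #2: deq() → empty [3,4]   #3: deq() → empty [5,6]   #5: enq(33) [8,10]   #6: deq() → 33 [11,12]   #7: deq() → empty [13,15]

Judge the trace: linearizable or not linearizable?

a witness: #1, #2, #3, #5, #4, #6, #8, #7
1. #1 deq() → empty, leaving queue <>
2. #2 deq() → empty, leaving queue <>
3. #3 deq() → empty, leaving queue <>
4. #5 enq(33), leaving queue <33>
5. #4 enq(39), leaving queue <33,39>
6. #6 deq() → 33, leaving queue <39>
7. #8 deq() → 39, leaving queue <>
8. #7 deq() → empty, leaving queue <>

linearizable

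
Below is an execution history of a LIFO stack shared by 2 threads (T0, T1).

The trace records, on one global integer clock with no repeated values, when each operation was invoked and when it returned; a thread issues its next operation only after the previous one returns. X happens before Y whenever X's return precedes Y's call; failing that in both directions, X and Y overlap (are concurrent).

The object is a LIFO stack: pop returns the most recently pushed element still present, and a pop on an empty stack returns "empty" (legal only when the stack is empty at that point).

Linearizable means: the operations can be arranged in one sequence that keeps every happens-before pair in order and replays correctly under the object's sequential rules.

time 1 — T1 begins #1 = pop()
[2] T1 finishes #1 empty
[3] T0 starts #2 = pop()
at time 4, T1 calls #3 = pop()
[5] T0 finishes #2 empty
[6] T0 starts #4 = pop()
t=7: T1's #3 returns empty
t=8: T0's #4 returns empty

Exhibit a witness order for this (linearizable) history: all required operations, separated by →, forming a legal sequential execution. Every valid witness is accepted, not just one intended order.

#1 → #2 → #3 → #4

step 1: #1 pop() → empty — stack <>
step 2: #2 pop() → empty — stack <>
step 3: #3 pop() → empty — stack <>
step 4: #4 pop() → empty — stack <>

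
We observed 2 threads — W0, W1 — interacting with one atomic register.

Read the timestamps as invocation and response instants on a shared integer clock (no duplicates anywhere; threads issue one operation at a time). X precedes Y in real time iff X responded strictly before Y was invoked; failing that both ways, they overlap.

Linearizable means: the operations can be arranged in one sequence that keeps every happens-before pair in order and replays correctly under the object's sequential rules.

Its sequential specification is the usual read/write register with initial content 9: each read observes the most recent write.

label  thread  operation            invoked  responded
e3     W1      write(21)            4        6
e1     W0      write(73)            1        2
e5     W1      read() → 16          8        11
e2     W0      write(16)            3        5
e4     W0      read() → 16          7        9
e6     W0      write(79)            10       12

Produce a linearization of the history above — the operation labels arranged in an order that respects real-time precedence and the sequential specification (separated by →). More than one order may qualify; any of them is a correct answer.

1. e1 write(73), leaving value 73
2. e3 write(21), leaving value 21
3. e2 write(16), leaving value 16
4. e4 read() → 16, leaving value 16
5. e5 read() → 16, leaving value 16
6. e6 write(79), leaving value 79

e1 → e3 → e2 → e4 → e5 → e6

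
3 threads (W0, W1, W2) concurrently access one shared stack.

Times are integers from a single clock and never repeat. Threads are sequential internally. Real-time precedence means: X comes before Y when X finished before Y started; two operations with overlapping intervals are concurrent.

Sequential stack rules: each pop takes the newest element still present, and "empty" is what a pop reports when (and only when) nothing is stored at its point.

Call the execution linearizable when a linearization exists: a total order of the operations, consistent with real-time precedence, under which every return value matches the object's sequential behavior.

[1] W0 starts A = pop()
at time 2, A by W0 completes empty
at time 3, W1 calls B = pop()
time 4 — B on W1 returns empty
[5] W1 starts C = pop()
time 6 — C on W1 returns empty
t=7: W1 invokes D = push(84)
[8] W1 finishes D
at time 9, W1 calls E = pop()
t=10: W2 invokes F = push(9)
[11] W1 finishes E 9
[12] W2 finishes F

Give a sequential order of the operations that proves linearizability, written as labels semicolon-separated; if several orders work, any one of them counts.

1. A pop() → empty, leaving stack <>
2. B pop() → empty, leaving stack <>
3. C pop() → empty, leaving stack <>
4. D push(84), leaving stack <84>
5. F push(9), leaving stack <84,9>
6. E pop() → 9, leaving stack <84>

A; B; C; D; F; E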